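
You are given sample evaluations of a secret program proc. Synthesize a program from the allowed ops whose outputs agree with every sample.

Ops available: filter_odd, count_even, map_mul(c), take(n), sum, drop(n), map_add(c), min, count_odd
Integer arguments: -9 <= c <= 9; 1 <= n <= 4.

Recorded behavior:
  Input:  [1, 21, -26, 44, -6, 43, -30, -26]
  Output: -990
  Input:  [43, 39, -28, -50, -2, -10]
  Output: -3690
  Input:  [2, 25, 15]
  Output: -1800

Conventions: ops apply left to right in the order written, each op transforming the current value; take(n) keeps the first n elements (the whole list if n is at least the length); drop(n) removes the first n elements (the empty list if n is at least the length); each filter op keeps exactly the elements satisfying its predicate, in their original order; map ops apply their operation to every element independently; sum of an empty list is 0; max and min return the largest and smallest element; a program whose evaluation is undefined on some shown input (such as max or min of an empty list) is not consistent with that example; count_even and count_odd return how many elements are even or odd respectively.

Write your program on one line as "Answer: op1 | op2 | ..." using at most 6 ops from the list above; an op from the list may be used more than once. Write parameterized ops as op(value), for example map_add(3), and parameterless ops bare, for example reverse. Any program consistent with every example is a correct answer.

filter_odd | map_mul(-9) | take(2) | map_mul(5) | sum

Check, running the answer program on each example:
  [1, 21, -26, 44, -6, 43, -30, -26] -> [1, 21, 43] -> [-9, -189, -387] -> [-9, -189] -> [-45, -945] -> -990
  [43, 39, -28, -50, -2, -10] -> [43, 39] -> [-387, -351] -> [-387, -351] -> [-1935, -1755] -> -3690
  [2, 25, 15] -> [25, 15] -> [-225, -135] -> [-225, -135] -> [-1125, -675] -> -1800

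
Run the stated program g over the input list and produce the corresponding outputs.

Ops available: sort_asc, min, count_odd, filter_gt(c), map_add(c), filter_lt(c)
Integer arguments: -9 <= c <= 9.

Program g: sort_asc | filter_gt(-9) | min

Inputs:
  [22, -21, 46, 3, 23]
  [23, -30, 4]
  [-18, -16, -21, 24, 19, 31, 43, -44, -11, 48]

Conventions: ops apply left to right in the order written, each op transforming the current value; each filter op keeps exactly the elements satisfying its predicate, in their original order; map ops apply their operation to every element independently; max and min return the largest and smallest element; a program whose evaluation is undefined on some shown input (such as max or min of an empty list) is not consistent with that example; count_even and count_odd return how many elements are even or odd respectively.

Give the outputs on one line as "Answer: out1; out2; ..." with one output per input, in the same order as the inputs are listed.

Execution, op by op:
  [22, -21, 46, 3, 23] -> [-21, 3, 22, 23, 46] -> [3, 22, 23, 46] -> 3
  [23, -30, 4] -> [-30, 4, 23] -> [4, 23] -> 4
  [-18, -16, -21, 24, 19, 31, 43, -44, -11, 48] -> [-44, -21, -18, -16, -11, 19, 24, 31, 43, 48] -> [19, 24, 31, 43, 48] -> 19

3; 4; 19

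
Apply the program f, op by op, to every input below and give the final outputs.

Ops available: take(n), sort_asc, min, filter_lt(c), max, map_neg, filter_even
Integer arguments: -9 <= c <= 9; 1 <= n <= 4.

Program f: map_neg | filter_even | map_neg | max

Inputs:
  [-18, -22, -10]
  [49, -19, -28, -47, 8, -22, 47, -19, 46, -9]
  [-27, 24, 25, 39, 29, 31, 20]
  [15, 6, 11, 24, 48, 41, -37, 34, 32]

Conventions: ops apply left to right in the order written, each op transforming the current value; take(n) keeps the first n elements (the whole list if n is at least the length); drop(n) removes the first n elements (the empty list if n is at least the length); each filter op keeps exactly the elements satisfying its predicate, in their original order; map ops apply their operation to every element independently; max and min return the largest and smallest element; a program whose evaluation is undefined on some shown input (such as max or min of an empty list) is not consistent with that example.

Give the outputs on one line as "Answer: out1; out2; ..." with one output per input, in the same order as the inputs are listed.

Execution, op by op:
  [-18, -22, -10] -> [18, 22, 10] -> [18, 22, 10] -> [-18, -22, -10] -> -10
  [49, -19, -28, -47, 8, -22, 47, -19, 46, -9] -> [-49, 19, 28, 47, -8, 22, -47, 19, -46, 9] -> [28, -8, 22, -46] -> [-28, 8, -22, 46] -> 46
  [-27, 24, 25, 39, 29, 31, 20] -> [27, -24, -25, -39, -29, -31, -20] -> [-24, -20] -> [24, 20] -> 24
  [15, 6, 11, 24, 48, 41, -37, 34, 32] -> [-15, -6, -11, -24, -48, -41, 37, -34, -32] -> [-6, -24, -48, -34, -32] -> [6, 24, 48, 34, 32] -> 48

-10; 46; 24; 48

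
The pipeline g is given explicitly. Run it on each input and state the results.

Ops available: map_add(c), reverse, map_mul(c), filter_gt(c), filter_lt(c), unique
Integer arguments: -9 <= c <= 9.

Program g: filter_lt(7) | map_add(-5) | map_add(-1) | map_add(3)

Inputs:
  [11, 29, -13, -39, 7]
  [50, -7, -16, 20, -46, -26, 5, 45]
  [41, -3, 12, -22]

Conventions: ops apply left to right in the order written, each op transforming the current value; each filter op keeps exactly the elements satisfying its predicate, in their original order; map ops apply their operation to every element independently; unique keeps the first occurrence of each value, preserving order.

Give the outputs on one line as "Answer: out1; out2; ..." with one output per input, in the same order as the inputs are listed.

[-16, -42]; [-10, -19, -49, -29, 2]; [-6, -25]

Execution, op by op:
  [11, 29, -13, -39, 7] -> [-13, -39] -> [-18, -44] -> [-19, -45] -> [-16, -42]
  [50, -7, -16, 20, -46, -26, 5, 45] -> [-7, -16, -46, -26, 5] -> [-12, -21, -51, -31, 0] -> [-13, -22, -52, -32, -1] -> [-10, -19, -49, -29, 2]
  [41, -3, 12, -22] -> [-3, -22] -> [-8, -27] -> [-9, -28] -> [-6, -25]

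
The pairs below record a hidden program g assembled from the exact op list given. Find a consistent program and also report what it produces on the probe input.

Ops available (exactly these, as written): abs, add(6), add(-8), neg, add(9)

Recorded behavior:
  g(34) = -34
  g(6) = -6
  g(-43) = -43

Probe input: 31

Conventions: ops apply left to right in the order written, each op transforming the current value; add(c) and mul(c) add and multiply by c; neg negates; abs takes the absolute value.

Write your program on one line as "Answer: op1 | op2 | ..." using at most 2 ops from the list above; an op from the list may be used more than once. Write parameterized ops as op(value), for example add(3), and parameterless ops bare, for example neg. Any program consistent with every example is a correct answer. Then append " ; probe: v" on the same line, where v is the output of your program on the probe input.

abs | neg ; probe: -31

Check, running the answer program on each example:
  34 -> 34 -> -34
  6 -> 6 -> -6
  -43 -> 43 -> -43
  probe: 31 -> 31 -> -31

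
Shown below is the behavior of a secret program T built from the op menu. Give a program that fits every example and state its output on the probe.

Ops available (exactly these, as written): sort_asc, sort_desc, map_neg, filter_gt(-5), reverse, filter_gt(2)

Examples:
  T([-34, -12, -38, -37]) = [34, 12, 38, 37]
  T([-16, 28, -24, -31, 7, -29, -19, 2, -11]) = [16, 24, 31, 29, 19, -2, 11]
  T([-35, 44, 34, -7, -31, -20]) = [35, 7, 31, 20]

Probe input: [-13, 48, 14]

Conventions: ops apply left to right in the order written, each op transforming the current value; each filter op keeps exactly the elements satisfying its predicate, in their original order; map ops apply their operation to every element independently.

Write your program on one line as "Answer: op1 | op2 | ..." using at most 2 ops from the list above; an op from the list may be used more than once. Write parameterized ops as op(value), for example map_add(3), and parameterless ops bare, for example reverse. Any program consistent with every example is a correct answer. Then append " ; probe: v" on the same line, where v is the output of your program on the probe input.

map_neg | filter_gt(-5) ; probe: [13]

Check, running the answer program on each example:
  [-34, -12, -38, -37] -> [34, 12, 38, 37] -> [34, 12, 38, 37]
  [-16, 28, -24, -31, 7, -29, -19, 2, -11] -> [16, -28, 24, 31, -7, 29, 19, -2, 11] -> [16, 24, 31, 29, 19, -2, 11]
  [-35, 44, 34, -7, -31, -20] -> [35, -44, -34, 7, 31, 20] -> [35, 7, 31, 20]
  probe: [-13, 48, 14] -> [13, -48, -14] -> [13]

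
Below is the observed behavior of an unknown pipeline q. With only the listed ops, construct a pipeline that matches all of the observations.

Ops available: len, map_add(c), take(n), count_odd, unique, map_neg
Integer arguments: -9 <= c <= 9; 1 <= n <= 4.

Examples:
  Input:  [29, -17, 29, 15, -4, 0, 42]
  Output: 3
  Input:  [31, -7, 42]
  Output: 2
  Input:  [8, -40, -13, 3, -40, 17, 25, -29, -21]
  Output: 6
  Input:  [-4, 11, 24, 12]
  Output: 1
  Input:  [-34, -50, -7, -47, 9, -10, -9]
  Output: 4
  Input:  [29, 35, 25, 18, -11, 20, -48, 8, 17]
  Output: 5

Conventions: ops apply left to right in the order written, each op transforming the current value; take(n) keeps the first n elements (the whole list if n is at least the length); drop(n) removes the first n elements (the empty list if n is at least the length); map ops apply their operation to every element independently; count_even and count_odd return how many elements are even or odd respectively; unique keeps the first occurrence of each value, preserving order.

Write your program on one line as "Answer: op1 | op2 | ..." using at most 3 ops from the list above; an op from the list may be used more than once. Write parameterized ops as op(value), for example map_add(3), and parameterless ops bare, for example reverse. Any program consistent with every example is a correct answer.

unique | map_add(2) | count_odd

Check, running the answer program on each example:
  [29, -17, 29, 15, -4, 0, 42] -> [29, -17, 15, -4, 0, 42] -> [31, -15, 17, -2, 2, 44] -> 3
  [31, -7, 42] -> [31, -7, 42] -> [33, -5, 44] -> 2
  [8, -40, -13, 3, -40, 17, 25, -29, -21] -> [8, -40, -13, 3, 17, 25, -29, -21] -> [10, -38, -11, 5, 19, 27, -27, -19] -> 6
  [-4, 11, 24, 12] -> [-4, 11, 24, 12] -> [-2, 13, 26, 14] -> 1
  [-34, -50, -7, -47, 9, -10, -9] -> [-34, -50, -7, -47, 9, -10, -9] -> [-32, -48, -5, -45, 11, -8, -7] -> 4
  [29, 35, 25, 18, -11, 20, -48, 8, 17] -> [29, 35, 25, 18, -11, 20, -48, 8, 17] -> [31, 37, 27, 20, -9, 22, -46, 10, 19] -> 5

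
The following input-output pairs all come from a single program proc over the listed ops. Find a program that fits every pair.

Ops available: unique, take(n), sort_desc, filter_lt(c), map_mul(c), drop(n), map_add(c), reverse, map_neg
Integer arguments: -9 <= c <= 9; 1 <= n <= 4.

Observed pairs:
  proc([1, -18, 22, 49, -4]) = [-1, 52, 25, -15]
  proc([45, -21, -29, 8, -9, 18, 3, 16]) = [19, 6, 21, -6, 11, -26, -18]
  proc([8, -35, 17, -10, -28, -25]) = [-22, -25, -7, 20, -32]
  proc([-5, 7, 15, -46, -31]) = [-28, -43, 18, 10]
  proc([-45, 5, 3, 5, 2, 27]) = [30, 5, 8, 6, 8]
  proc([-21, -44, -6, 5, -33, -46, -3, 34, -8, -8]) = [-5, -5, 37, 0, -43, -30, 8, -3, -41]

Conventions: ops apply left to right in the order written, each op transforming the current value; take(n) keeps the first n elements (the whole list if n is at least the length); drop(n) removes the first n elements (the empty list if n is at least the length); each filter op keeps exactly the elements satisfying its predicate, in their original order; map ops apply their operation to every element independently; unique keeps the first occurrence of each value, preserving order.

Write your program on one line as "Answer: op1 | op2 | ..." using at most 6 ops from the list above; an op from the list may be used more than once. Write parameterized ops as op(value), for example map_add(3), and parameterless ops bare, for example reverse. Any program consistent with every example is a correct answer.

map_neg | drop(1) | map_neg | map_add(3) | reverse

Check, running the answer program on each example:
  [1, -18, 22, 49, -4] -> [-1, 18, -22, -49, 4] -> [18, -22, -49, 4] -> [-18, 22, 49, -4] -> [-15, 25, 52, -1] -> [-1, 52, 25, -15]
  [45, -21, -29, 8, -9, 18, 3, 16] -> [-45, 21, 29, -8, 9, -18, -3, -16] -> [21, 29, -8, 9, -18, -3, -16] -> [-21, -29, 8, -9, 18, 3, 16] -> [-18, -26, 11, -6, 21, 6, 19] -> [19, 6, 21, -6, 11, -26, -18]
  [8, -35, 17, -10, -28, -25] -> [-8, 35, -17, 10, 28, 25] -> [35, -17, 10, 28, 25] -> [-35, 17, -10, -28, -25] -> [-32, 20, -7, -25, -22] -> [-22, -25, -7, 20, -32]
  [-5, 7, 15, -46, -31] -> [5, -7, -15, 46, 31] -> [-7, -15, 46, 31] -> [7, 15, -46, -31] -> [10, 18, -43, -28] -> [-28, -43, 18, 10]
  [-45, 5, 3, 5, 2, 27] -> [45, -5, -3, -5, -2, -27] -> [-5, -3, -5, -2, -27] -> [5, 3, 5, 2, 27] -> [8, 6, 8, 5, 30] -> [30, 5, 8, 6, 8]
  [-21, -44, -6, 5, -33, -46, -3, 34, -8, -8] -> [21, 44, 6, -5, 33, 46, 3, -34, 8, 8] -> [44, 6, -5, 33, 46, 3, -34, 8, 8] -> [-44, -6, 5, -33, -46, -3, 34, -8, -8] -> [-41, -3, 8, -30, -43, 0, 37, -5, -5] -> [-5, -5, 37, 0, -43, -30, 8, -3, -41]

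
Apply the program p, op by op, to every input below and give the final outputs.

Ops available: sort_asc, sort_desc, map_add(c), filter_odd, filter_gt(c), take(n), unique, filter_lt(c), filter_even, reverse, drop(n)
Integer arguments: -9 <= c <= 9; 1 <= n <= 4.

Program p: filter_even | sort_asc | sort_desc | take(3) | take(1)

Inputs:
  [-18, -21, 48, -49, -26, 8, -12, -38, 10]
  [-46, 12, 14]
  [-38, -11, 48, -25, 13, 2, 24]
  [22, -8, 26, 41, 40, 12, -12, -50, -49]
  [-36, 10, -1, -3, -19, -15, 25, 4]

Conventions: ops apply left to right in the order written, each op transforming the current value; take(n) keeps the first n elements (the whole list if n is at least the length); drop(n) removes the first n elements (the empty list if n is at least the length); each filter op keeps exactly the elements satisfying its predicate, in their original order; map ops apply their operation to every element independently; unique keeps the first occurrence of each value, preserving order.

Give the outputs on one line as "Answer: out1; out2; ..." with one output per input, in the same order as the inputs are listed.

[48]; [14]; [48]; [40]; [10]

Execution, op by op:
  [-18, -21, 48, -49, -26, 8, -12, -38, 10] -> [-18, 48, -26, 8, -12, -38, 10] -> [-38, -26, -18, -12, 8, 10, 48] -> [48, 10, 8, -12, -18, -26, -38] -> [48, 10, 8] -> [48]
  [-46, 12, 14] -> [-46, 12, 14] -> [-46, 12, 14] -> [14, 12, -46] -> [14, 12, -46] -> [14]
  [-38, -11, 48, -25, 13, 2, 24] -> [-38, 48, 2, 24] -> [-38, 2, 24, 48] -> [48, 24, 2, -38] -> [48, 24, 2] -> [48]
  [22, -8, 26, 41, 40, 12, -12, -50, -49] -> [22, -8, 26, 40, 12, -12, -50] -> [-50, -12, -8, 12, 22, 26, 40] -> [40, 26, 22, 12, -8, -12, -50] -> [40, 26, 22] -> [40]
  [-36, 10, -1, -3, -19, -15, 25, 4] -> [-36, 10, 4] -> [-36, 4, 10] -> [10, 4, -36] -> [10, 4, -36] -> [10]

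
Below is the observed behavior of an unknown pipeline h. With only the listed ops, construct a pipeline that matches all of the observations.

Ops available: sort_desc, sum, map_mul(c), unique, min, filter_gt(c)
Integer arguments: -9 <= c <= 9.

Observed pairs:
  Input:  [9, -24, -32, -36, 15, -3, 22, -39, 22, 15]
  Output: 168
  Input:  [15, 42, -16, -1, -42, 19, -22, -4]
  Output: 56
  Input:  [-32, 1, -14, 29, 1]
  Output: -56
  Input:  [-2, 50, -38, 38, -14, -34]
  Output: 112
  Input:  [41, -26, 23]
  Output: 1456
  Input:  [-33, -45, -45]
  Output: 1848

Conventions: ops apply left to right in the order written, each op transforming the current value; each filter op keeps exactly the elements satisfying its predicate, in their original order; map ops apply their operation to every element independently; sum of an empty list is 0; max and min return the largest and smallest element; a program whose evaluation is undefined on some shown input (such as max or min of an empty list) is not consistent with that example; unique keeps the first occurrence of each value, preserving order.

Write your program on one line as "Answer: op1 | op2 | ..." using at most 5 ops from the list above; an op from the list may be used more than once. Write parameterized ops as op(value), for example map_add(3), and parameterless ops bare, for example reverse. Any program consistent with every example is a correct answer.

sort_desc | map_mul(-8) | filter_gt(-9) | map_mul(7) | min

Check, running the answer program on each example:
  [9, -24, -32, -36, 15, -3, 22, -39, 22, 15] -> [22, 22, 15, 15, 9, -3, -24, -32, -36, -39] -> [-176, -176, -120, -120, -72, 24, 192, 256, 288, 312] -> [24, 192, 256, 288, 312] -> [168, 1344, 1792, 2016, 2184] -> 168
  [15, 42, -16, -1, -42, 19, -22, -4] -> [42, 19, 15, -1, -4, -16, -22, -42] -> [-336, -152, -120, 8, 32, 128, 176, 336] -> [8, 32, 128, 176, 336] -> [56, 224, 896, 1232, 2352] -> 56
  [-32, 1, -14, 29, 1] -> [29, 1, 1, -14, -32] -> [-232, -8, -8, 112, 256] -> [-8, -8, 112, 256] -> [-56, -56, 784, 1792] -> -56
  [-2, 50, -38, 38, -14, -34] -> [50, 38, -2, -14, -34, -38] -> [-400, -304, 16, 112, 272, 304] -> [16, 112, 272, 304] -> [112, 784, 1904, 2128] -> 112
  [41, -26, 23] -> [41, 23, -26] -> [-328, -184, 208] -> [208] -> [1456] -> 1456
  [-33, -45, -45] -> [-33, -45, -45] -> [264, 360, 360] -> [264, 360, 360] -> [1848, 2520, 2520] -> 1848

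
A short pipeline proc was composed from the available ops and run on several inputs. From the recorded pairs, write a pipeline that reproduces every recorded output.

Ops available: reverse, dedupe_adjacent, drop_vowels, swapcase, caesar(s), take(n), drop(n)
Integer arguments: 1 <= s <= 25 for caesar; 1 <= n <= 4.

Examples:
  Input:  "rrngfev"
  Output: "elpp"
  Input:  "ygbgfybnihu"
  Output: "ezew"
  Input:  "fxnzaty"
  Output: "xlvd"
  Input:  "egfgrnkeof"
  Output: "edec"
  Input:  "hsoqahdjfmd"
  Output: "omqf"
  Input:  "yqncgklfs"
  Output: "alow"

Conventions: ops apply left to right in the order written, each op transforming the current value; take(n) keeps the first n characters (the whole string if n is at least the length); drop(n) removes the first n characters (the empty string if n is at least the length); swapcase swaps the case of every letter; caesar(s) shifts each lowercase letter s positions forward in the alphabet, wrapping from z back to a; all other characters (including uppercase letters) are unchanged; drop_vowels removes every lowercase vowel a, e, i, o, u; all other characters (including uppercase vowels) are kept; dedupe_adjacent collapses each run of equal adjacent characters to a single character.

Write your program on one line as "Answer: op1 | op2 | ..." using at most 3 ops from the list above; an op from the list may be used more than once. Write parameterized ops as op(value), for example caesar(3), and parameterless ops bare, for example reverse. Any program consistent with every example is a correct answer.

take(4) | caesar(24) | reverse

Check, running the answer program on each example:
  "rrngfev" -> "rrng" -> "pple" -> "elpp"
  "ygbgfybnihu" -> "ygbg" -> "weze" -> "ezew"
  "fxnzaty" -> "fxnz" -> "dvlx" -> "xlvd"
  "egfgrnkeof" -> "egfg" -> "cede" -> "edec"
  "hsoqahdjfmd" -> "hsoq" -> "fqmo" -> "omqf"
  "yqncgklfs" -> "yqnc" -> "wola" -> "alow"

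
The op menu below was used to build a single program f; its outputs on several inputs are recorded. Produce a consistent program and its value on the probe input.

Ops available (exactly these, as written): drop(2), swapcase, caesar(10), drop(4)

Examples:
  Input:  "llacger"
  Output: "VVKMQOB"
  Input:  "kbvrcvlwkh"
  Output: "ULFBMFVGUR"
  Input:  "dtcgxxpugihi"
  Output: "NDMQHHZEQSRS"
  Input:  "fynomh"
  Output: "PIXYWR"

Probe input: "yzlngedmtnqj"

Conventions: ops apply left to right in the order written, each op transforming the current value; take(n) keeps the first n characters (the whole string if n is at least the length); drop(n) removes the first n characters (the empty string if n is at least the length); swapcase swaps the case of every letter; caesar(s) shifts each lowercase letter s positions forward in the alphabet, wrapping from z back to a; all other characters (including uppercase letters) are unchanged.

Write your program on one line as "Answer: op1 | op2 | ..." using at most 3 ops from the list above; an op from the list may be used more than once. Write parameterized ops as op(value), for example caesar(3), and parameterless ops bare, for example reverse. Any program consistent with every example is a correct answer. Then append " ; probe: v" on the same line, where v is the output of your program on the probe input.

caesar(10) | swapcase ; probe: "IJVXQONWDXAT"

Check, running the answer program on each example:
  "llacger" -> "vvkmqob" -> "VVKMQOB"
  "kbvrcvlwkh" -> "ulfbmfvgur" -> "ULFBMFVGUR"
  "dtcgxxpugihi" -> "ndmqhhzeqsrs" -> "NDMQHHZEQSRS"
  "fynomh" -> "pixywr" -> "PIXYWR"
  probe: "yzlngedmtnqj" -> "ijvxqonwdxat" -> "IJVXQONWDXAT"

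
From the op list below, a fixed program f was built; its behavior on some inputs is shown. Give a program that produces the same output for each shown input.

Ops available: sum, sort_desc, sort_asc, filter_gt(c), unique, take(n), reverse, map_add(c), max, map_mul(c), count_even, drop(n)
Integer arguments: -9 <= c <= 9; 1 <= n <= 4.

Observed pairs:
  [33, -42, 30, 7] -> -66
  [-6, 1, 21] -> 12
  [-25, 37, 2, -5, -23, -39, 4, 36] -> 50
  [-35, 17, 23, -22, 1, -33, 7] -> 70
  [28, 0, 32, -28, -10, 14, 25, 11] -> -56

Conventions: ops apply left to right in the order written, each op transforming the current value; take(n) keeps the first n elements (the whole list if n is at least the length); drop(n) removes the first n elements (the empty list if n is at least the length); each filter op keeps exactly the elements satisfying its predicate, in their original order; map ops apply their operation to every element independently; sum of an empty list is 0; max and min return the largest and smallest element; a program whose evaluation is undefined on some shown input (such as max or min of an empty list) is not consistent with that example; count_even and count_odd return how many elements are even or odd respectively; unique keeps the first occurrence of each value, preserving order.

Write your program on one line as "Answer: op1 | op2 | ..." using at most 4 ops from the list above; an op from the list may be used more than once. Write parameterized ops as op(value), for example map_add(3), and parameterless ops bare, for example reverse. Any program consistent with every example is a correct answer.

map_mul(-2) | take(4) | take(1) | max

Check, running the answer program on each example:
  [33, -42, 30, 7] -> [-66, 84, -60, -14] -> [-66, 84, -60, -14] -> [-66] -> -66
  [-6, 1, 21] -> [12, -2, -42] -> [12, -2, -42] -> [12] -> 12
  [-25, 37, 2, -5, -23, -39, 4, 36] -> [50, -74, -4, 10, 46, 78, -8, -72] -> [50, -74, -4, 10] -> [50] -> 50
  [-35, 17, 23, -22, 1, -33, 7] -> [70, -34, -46, 44, -2, 66, -14] -> [70, -34, -46, 44] -> [70] -> 70
  [28, 0, 32, -28, -10, 14, 25, 11] -> [-56, 0, -64, 56, 20, -28, -50, -22] -> [-56, 0, -64, 56] -> [-56] -> -56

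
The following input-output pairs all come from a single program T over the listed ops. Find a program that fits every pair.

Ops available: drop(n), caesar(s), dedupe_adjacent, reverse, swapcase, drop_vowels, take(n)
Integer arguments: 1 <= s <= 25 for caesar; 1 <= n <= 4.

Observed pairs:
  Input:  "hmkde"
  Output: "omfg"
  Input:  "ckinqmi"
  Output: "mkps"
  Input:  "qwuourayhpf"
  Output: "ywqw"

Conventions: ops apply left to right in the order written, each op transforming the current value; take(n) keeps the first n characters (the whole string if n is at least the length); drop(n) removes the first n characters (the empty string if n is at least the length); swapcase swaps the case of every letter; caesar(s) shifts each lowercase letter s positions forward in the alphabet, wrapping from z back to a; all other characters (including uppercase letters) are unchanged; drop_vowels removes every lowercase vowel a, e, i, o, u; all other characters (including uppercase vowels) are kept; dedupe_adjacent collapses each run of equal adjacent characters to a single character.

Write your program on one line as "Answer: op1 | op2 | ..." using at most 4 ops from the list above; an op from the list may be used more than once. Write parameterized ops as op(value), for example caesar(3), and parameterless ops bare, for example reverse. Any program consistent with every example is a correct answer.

drop(1) | caesar(2) | take(4)

Check, running the answer program on each example:
  "hmkde" -> "mkde" -> "omfg" -> "omfg"
  "ckinqmi" -> "kinqmi" -> "mkpsok" -> "mkps"
  "qwuourayhpf" -> "wuourayhpf" -> "ywqwtcajrh" -> "ywqw"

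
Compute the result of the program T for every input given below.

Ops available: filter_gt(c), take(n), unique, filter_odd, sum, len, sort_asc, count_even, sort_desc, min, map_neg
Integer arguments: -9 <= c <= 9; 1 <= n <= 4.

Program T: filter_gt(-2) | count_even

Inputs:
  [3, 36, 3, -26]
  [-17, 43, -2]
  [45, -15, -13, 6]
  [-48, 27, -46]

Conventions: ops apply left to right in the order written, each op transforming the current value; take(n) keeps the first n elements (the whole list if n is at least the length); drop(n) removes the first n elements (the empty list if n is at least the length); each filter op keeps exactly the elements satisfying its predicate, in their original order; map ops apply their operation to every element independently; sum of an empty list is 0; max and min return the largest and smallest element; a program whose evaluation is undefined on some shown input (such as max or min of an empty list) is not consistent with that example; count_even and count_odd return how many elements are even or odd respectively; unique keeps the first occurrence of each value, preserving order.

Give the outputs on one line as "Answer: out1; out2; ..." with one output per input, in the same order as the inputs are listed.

Execution, op by op:
  [3, 36, 3, -26] -> [3, 36, 3] -> 1
  [-17, 43, -2] -> [43] -> 0
  [45, -15, -13, 6] -> [45, 6] -> 1
  [-48, 27, -46] -> [27] -> 0

1; 0; 1; 0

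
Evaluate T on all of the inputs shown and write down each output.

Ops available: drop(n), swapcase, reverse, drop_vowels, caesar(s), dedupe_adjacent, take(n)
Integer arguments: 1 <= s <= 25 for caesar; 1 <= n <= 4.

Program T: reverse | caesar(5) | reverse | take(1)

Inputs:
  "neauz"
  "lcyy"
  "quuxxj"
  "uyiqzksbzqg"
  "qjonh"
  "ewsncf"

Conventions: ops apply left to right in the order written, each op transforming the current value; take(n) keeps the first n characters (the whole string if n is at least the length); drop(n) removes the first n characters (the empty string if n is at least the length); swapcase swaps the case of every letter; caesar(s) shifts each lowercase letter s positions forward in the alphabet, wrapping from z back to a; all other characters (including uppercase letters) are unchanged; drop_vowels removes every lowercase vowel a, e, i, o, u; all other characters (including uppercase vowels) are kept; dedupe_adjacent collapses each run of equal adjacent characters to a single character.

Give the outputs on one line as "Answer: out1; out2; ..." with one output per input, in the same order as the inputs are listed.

Execution, op by op:
  "neauz" -> "zuaen" -> "ezfjs" -> "sjfze" -> "s"
  "lcyy" -> "yycl" -> "ddhq" -> "qhdd" -> "q"
  "quuxxj" -> "jxxuuq" -> "occzzv" -> "vzzcco" -> "v"
  "uyiqzksbzqg" -> "gqzbskzqiyu" -> "lvegxpevndz" -> "zdnvepxgevl" -> "z"
  "qjonh" -> "hnojq" -> "mstov" -> "votsm" -> "v"
  "ewsncf" -> "fcnswe" -> "khsxbj" -> "jbxshk" -> "j"

"s"; "q"; "v"; "z"; "v"; "j"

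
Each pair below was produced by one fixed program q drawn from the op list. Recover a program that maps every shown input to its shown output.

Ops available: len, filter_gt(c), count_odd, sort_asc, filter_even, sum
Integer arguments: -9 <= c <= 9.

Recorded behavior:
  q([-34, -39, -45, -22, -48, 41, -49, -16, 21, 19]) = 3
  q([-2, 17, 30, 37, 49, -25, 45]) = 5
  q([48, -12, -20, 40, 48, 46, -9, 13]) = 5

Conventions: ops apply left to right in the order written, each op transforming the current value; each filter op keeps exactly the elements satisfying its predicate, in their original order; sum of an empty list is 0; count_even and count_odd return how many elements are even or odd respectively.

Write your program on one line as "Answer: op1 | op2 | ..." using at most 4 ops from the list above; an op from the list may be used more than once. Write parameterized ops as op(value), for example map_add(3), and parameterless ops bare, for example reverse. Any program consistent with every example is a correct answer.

sort_asc | filter_gt(3) | len

Check, running the answer program on each example:
  [-34, -39, -45, -22, -48, 41, -49, -16, 21, 19] -> [-49, -48, -45, -39, -34, -22, -16, 19, 21, 41] -> [19, 21, 41] -> 3
  [-2, 17, 30, 37, 49, -25, 45] -> [-25, -2, 17, 30, 37, 45, 49] -> [17, 30, 37, 45, 49] -> 5
  [48, -12, -20, 40, 48, 46, -9, 13] -> [-20, -12, -9, 13, 40, 46, 48, 48] -> [13, 40, 46, 48, 48] -> 5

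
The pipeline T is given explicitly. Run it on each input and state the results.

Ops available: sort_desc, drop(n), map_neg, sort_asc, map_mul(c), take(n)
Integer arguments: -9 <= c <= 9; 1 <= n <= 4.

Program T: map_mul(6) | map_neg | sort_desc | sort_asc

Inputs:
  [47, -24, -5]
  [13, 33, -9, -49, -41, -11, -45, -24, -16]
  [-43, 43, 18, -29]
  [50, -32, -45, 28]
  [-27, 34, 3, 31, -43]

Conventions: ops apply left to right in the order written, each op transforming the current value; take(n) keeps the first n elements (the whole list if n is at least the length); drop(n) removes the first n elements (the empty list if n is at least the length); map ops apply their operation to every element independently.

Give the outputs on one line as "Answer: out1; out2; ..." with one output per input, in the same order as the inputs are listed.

Execution, op by op:
  [47, -24, -5] -> [282, -144, -30] -> [-282, 144, 30] -> [144, 30, -282] -> [-282, 30, 144]
  [13, 33, -9, -49, -41, -11, -45, -24, -16] -> [78, 198, -54, -294, -246, -66, -270, -144, -96] -> [-78, -198, 54, 294, 246, 66, 270, 144, 96] -> [294, 270, 246, 144, 96, 66, 54, -78, -198] -> [-198, -78, 54, 66, 96, 144, 246, 270, 294]
  [-43, 43, 18, -29] -> [-258, 258, 108, -174] -> [258, -258, -108, 174] -> [258, 174, -108, -258] -> [-258, -108, 174, 258]
  [50, -32, -45, 28] -> [300, -192, -270, 168] -> [-300, 192, 270, -168] -> [270, 192, -168, -300] -> [-300, -168, 192, 270]
  [-27, 34, 3, 31, -43] -> [-162, 204, 18, 186, -258] -> [162, -204, -18, -186, 258] -> [258, 162, -18, -186, -204] -> [-204, -186, -18, 162, 258]

[-282, 30, 144]; [-198, -78, 54, 66, 96, 144, 246, 270, 294]; [-258, -108, 174, 258]; [-300, -168, 192, 270]; [-204, -186, -18, 162, 258]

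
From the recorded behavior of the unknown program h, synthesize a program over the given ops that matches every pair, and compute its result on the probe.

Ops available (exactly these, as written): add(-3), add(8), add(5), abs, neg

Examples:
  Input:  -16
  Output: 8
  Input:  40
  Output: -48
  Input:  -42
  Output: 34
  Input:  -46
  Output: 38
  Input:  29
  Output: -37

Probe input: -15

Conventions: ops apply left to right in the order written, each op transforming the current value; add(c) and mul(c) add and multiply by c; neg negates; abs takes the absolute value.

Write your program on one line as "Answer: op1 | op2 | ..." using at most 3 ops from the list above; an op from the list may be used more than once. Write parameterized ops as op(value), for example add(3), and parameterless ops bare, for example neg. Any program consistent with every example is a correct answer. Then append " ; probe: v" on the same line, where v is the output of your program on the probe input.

add(8) | neg ; probe: 7

Check, running the answer program on each example:
  -16 -> -8 -> 8
  40 -> 48 -> -48
  -42 -> -34 -> 34
  -46 -> -38 -> 38
  29 -> 37 -> -37
  probe: -15 -> -7 -> 7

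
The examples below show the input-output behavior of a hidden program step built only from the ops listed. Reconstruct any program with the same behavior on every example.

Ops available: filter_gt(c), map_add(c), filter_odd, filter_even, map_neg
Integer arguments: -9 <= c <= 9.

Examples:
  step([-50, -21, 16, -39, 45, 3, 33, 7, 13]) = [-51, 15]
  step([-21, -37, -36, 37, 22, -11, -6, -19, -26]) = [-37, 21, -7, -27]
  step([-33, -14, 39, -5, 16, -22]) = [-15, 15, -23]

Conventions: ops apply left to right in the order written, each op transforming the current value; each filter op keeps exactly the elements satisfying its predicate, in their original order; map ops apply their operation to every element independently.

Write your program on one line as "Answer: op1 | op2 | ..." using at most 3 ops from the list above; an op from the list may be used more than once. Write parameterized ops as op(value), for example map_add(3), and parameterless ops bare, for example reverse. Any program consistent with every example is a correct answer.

map_add(7) | filter_odd | map_add(-8)

Check, running the answer program on each example:
  [-50, -21, 16, -39, 45, 3, 33, 7, 13] -> [-43, -14, 23, -32, 52, 10, 40, 14, 20] -> [-43, 23] -> [-51, 15]
  [-21, -37, -36, 37, 22, -11, -6, -19, -26] -> [-14, -30, -29, 44, 29, -4, 1, -12, -19] -> [-29, 29, 1, -19] -> [-37, 21, -7, -27]
  [-33, -14, 39, -5, 16, -22] -> [-26, -7, 46, 2, 23, -15] -> [-7, 23, -15] -> [-15, 15, -23]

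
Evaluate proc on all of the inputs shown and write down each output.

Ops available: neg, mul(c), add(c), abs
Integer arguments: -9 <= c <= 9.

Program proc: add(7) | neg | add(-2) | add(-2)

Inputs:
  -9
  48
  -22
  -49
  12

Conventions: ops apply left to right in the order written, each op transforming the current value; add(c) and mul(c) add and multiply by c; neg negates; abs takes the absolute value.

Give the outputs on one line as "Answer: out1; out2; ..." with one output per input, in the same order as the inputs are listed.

-2; -59; 11; 38; -23

Execution, op by op:
  -9 -> -2 -> 2 -> 0 -> -2
  48 -> 55 -> -55 -> -57 -> -59
  -22 -> -15 -> 15 -> 13 -> 11
  -49 -> -42 -> 42 -> 40 -> 38
  12 -> 19 -> -19 -> -21 -> -23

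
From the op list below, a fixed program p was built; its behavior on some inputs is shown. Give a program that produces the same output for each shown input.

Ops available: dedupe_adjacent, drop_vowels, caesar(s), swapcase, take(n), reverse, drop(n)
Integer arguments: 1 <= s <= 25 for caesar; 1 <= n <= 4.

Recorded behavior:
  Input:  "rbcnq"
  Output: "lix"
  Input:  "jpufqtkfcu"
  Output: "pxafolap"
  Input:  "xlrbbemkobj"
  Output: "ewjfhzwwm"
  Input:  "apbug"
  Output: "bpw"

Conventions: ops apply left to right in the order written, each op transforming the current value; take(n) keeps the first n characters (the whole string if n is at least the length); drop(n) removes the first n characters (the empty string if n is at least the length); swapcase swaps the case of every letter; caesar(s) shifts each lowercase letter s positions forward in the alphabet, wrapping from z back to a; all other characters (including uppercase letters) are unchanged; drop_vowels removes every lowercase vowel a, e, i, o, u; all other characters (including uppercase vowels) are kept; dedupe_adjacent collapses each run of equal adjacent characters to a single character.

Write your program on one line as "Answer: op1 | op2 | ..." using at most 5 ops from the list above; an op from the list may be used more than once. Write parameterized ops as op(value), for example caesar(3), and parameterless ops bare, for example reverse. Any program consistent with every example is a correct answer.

caesar(20) | drop(1) | drop(1) | reverse | caesar(1)

Check, running the answer program on each example:
  "rbcnq" -> "lvwhk" -> "vwhk" -> "whk" -> "khw" -> "lix"
  "jpufqtkfcu" -> "djozknezwo" -> "jozknezwo" -> "ozknezwo" -> "owzenkzo" -> "pxafolap"
  "xlrbbemkobj" -> "rflvvygeivd" -> "flvvygeivd" -> "lvvygeivd" -> "dviegyvvl" -> "ewjfhzwwm"
  "apbug" -> "ujvoa" -> "jvoa" -> "voa" -> "aov" -> "bpw"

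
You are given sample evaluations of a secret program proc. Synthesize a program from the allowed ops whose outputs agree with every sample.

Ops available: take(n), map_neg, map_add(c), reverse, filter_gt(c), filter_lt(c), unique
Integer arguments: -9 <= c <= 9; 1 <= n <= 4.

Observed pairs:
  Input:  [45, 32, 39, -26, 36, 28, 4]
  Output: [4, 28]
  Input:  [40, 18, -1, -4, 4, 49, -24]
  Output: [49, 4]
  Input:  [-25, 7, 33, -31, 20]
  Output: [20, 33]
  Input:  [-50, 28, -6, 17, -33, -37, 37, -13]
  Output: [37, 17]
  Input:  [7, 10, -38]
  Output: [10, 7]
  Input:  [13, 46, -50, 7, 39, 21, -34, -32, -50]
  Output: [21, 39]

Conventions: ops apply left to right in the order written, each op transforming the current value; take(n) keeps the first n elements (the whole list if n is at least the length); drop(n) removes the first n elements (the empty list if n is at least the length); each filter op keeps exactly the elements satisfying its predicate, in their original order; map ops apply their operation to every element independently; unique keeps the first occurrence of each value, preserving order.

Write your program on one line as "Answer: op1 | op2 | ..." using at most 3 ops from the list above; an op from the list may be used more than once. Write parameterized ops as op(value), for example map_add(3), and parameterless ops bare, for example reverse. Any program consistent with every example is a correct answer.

filter_gt(-4) | reverse | take(2)

Check, running the answer program on each example:
  [45, 32, 39, -26, 36, 28, 4] -> [45, 32, 39, 36, 28, 4] -> [4, 28, 36, 39, 32, 45] -> [4, 28]
  [40, 18, -1, -4, 4, 49, -24] -> [40, 18, -1, 4, 49] -> [49, 4, -1, 18, 40] -> [49, 4]
  [-25, 7, 33, -31, 20] -> [7, 33, 20] -> [20, 33, 7] -> [20, 33]
  [-50, 28, -6, 17, -33, -37, 37, -13] -> [28, 17, 37] -> [37, 17, 28] -> [37, 17]
  [7, 10, -38] -> [7, 10] -> [10, 7] -> [10, 7]
  [13, 46, -50, 7, 39, 21, -34, -32, -50] -> [13, 46, 7, 39, 21] -> [21, 39, 7, 46, 13] -> [21, 39]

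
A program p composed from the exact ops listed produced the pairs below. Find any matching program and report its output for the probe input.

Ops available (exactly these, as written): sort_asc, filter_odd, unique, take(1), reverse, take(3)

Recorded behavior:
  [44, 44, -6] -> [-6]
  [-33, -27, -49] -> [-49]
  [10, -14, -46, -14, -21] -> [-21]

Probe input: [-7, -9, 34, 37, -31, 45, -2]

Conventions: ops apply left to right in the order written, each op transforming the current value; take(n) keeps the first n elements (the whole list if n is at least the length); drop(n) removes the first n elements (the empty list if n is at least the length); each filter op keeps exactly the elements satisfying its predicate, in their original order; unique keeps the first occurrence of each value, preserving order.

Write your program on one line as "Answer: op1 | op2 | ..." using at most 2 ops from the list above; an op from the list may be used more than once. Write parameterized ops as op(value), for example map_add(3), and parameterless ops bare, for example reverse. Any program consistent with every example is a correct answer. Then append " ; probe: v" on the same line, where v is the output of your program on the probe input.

reverse | take(1) ; probe: [-2]

Check, running the answer program on each example:
  [44, 44, -6] -> [-6, 44, 44] -> [-6]
  [-33, -27, -49] -> [-49, -27, -33] -> [-49]
  [10, -14, -46, -14, -21] -> [-21, -14, -46, -14, 10] -> [-21]
  probe: [-7, -9, 34, 37, -31, 45, -2] -> [-2, 45, -31, 37, 34, -9, -7] -> [-2]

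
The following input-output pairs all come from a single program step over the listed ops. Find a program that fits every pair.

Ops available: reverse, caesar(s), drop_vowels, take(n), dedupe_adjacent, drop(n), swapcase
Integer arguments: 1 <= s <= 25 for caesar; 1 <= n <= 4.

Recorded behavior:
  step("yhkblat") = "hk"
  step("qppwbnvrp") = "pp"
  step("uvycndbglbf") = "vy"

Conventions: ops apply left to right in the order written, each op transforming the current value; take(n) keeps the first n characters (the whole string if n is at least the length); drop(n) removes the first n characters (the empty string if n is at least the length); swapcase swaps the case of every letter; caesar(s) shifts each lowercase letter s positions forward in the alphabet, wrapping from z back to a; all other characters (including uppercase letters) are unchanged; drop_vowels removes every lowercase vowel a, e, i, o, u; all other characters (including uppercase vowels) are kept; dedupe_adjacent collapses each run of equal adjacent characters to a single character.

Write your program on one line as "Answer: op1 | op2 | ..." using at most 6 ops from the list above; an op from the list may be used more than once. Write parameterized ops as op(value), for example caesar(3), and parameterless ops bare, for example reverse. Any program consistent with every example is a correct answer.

take(3) | reverse | drop_vowels | take(2) | reverse

Check, running the answer program on each example:
  "yhkblat" -> "yhk" -> "khy" -> "khy" -> "kh" -> "hk"
  "qppwbnvrp" -> "qpp" -> "ppq" -> "ppq" -> "pp" -> "pp"
  "uvycndbglbf" -> "uvy" -> "yvu" -> "yv" -> "yv" -> "vy"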